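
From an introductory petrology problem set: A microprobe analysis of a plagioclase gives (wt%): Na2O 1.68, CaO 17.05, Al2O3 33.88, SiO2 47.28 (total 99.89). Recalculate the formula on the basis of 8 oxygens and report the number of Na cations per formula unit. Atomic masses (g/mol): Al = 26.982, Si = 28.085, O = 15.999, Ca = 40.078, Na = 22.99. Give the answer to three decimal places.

1.68 wt% Na2O ÷ 61.979 g/mol = 0.02711 mol, giving 0.05422 Na and 0.02711 O.
17.05 wt% CaO ÷ 56.077 g/mol = 0.30405 mol, giving 0.30405 Ca and 0.30405 O.
33.88 wt% Al2O3 ÷ 101.961 g/mol = 0.33228 mol, giving 0.66456 Al and 0.99684 O.
47.28 wt% SiO2 ÷ 60.083 g/mol = 0.78691 mol, giving 0.78691 Si and 1.57382 O.
Oxygen sums to 2.90182; scaling by 8/2.90182 = 2.75689 puts the formula on 8 O.
Na: 0.05422 × 2.75689 = 0.149 atoms per formula unit.

0.149 Na apfu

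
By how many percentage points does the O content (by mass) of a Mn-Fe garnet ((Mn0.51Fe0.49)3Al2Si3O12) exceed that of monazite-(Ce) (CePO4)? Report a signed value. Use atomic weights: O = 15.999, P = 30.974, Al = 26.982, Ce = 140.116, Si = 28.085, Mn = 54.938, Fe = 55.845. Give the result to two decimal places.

11.46 percentage points

First mineral: 191.988 g O in 496.354 g formula = 38.68 wt% O.
Second mineral: 63.996 g O in 235.086 g formula = 27.22 wt% O.
38.68% − 27.22% gives a difference of 11.46 percentage points.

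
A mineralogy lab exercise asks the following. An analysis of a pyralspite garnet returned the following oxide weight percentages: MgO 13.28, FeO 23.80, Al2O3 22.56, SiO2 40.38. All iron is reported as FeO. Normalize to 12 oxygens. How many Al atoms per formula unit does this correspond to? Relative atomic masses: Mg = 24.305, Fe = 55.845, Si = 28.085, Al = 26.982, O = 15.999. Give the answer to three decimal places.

1.990 Al apfu

MgO (M=40.304): mol = 0.32950; Mg = 0.32950, O = 0.32950.
FeO (M=71.844): mol = 0.33127; Fe = 0.33127, O = 0.33127.
Al2O3 (M=101.961): mol = 0.22126; Al = 0.44252, O = 0.66378.
SiO2 (M=60.083): mol = 0.67207; Si = 0.67207, O = 1.34414.
ΣO = 2.66869; factor = 12/ΣO = 4.49659.
Al apfu = 0.44252 × 4.49659 = 1.990.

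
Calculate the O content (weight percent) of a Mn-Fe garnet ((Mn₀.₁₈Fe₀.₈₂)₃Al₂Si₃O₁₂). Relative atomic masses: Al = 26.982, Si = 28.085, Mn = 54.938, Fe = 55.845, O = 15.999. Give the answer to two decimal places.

Molar mass of (Mn₀.₁₈Fe₀.₈₂)₃Al₂Si₃O₁₂: 0.54×54.938 + 2.46×55.845 + 2×26.982 + 3×28.085 + 12×15.999 = 497.252 g/mol.
Mass of O per formula unit: 12 × 15.999 = 191.988 g.
Weight fraction O = 191.988 / 497.252 = 0.3861.

38.61 weight percent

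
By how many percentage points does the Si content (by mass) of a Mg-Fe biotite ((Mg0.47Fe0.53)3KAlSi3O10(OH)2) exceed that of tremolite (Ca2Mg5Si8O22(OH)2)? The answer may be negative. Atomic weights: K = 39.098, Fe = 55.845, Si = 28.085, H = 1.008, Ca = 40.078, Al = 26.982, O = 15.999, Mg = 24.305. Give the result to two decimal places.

M((Mg0.47Fe0.53)3KAlSi3O10(OH)2) = 467.403 g/mol, so wt% Si = 84.255/467.403 × 100 = 18.03%.
M(Ca2Mg5Si8O22(OH)2) = 812.353 g/mol, so wt% Si = 224.680/812.353 × 100 = 27.66%.
18.03 − 27.66 = -9.63 pp.

-9.63 percentage points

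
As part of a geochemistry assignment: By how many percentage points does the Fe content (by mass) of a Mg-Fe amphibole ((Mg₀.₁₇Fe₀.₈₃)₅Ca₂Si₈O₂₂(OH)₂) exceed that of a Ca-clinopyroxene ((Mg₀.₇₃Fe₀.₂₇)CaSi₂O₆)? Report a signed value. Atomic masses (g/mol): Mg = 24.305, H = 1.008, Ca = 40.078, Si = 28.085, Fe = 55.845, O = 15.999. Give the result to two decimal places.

17.87 percentage points

First mineral: 231.757 g Fe in 943.244 g formula = 24.57 wt% Fe.
Second mineral: 15.078 g Fe in 225.063 g formula = 6.70 wt% Fe.
24.57% − 6.70% gives a difference of 17.87 percentage points.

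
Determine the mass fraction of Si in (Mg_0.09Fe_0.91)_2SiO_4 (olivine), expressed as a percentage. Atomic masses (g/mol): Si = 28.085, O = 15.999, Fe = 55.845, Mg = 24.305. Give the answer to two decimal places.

Formula mass = 0.18·24.305 + 1.82·55.845 + 1·28.085 + 4·15.999 = 198.094 g/mol, of which 28.085 g is Si.
So Si makes up 28.085/198.094 = 0.1418 of the mass, i.e. 14.18%.

14.18 wt%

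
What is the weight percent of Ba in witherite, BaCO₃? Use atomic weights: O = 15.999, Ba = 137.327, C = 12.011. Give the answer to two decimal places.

69.59 weight percent

M(BaCO₃) = 197.335 g/mol.
Ba contributes 1 × 137.327 = 137.327 g per mole.
137.327/197.335 = 0.6959 → 69.59%.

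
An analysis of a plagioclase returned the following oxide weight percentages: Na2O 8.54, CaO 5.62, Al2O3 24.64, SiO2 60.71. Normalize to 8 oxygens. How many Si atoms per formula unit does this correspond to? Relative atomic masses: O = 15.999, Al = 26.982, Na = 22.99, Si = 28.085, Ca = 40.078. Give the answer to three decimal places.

Na2O: 8.54/61.979 = 0.13779 mol → 0.27558 mol Na, 0.13779 mol O.
CaO: 5.62/56.077 = 0.10022 mol → 0.10022 mol Ca, 0.10022 mol O.
Al2O3: 24.64/101.961 = 0.24166 mol → 0.48332 mol Al, 0.72498 mol O.
SiO2: 60.71/60.083 = 1.01044 mol → 1.01044 mol Si, 2.02088 mol O.
Total oxygen = 2.98387 mol. Normalization factor = 8/2.98387 = 2.68108.
Si per 8 O = 1.01044 × 2.68108 = 2.709.

2.709 Si apfu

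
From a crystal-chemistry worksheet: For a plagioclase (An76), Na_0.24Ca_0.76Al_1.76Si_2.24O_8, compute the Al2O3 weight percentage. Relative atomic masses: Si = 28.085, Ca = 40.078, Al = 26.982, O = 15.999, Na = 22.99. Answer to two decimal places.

32.70 wt%

M(Na_0.24Ca_0.76Al_1.76Si_2.24O_8) = 274.368 g/mol; M(Al2O3) = 101.961 g/mol.
Moles Al2O3 per formula unit = 1.76 Al ÷ 2 = 0.8800.
Al2O3 fraction = (0.8800 × 101.961) / 274.368 = 89.726/274.368 = 0.3270.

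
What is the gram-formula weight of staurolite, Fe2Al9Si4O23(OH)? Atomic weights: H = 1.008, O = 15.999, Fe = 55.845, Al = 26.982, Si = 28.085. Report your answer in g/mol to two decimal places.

The formula mass is the sum 2×55.845 + 9×26.982 + 4×28.085 + 24×15.999 + 1×1.008.

851.85 g/mol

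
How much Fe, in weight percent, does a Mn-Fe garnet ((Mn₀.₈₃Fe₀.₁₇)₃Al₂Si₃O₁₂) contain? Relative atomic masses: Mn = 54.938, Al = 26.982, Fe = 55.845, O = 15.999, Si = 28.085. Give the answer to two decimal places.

5.75 weight percent

M((Mn₀.₈₃Fe₀.₁₇)₃Al₂Si₃O₁₂) = 495.484 g/mol.
Fe contributes 0.51 × 55.845 = 28.481 g per mole.
28.481/495.484 = 0.0575 → 5.75%.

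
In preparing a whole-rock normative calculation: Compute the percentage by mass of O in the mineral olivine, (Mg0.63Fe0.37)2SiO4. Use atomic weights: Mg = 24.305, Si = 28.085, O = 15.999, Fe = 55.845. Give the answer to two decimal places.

39.01 wt%

Formula mass = 1.26*24.305 + 0.74*55.845 + 1*28.085 + 4*15.999 = 164.031 g/mol, of which 63.996 g is O.
So O makes up 63.996/164.031 = 0.3901 of the mass, i.e. 39.01%.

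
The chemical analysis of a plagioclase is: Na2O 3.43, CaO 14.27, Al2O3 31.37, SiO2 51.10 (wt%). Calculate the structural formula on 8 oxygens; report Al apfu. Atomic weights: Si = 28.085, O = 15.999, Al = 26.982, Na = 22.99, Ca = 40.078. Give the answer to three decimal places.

1.678 Al apfu

3.43 wt% Na2O ÷ 61.979 g/mol = 0.05534 mol, giving 0.11068 Na and 0.05534 O.
14.27 wt% CaO ÷ 56.077 g/mol = 0.25447 mol, giving 0.25447 Ca and 0.25447 O.
31.37 wt% Al2O3 ÷ 101.961 g/mol = 0.30767 mol, giving 0.61534 Al and 0.92301 O.
51.10 wt% SiO2 ÷ 60.083 g/mol = 0.85049 mol, giving 0.85049 Si and 1.70098 O.
Oxygen sums to 2.93380; scaling by 8/2.93380 = 2.72684 puts the formula on 8 O.
Al: 0.61534 × 2.72684 = 1.678 atoms per formula unit.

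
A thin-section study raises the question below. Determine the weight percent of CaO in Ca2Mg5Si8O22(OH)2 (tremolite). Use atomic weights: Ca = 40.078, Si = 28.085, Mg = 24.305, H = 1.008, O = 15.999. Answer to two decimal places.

13.81 wt%

Formula mass = 812.353 g/mol.
2 Ca → 2.0000 mol CaO per formula unit; M(CaO) = 56.077, so CaO mass = 112.154 g.
112.154/812.353 × 100 = 13.81 wt%.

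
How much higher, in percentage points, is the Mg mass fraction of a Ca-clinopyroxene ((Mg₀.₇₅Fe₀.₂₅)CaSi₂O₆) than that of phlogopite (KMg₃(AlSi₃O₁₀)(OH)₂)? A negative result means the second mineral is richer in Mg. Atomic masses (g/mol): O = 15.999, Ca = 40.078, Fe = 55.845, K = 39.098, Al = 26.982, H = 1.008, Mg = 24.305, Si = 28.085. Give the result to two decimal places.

Mg in (Mg₀.₇₅Fe₀.₂₅)CaSi₂O₆: molar mass 224.432 g/mol; 0.75×24.305 = 18.229 g → 8.12 wt%.
Mg in KMg₃(AlSi₃O₁₀)(OH)₂: molar mass 417.254 g/mol; 3×24.305 = 72.915 g → 17.47 wt%.
Difference = 8.12 − 17.47 = -9.35 percentage points.

-9.35 percentage points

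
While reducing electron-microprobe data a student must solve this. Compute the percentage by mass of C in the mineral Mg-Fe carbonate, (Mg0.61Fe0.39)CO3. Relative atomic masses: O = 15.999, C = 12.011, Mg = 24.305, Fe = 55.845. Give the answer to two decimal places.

Formula mass = 0.61*24.305 + 0.39*55.845 + 1*12.011 + 3*15.999 = 96.614 g/mol, of which 12.011 g is C.
So C makes up 12.011/96.614 = 0.1243 of the mass, i.e. 12.43%.

12.43 mass %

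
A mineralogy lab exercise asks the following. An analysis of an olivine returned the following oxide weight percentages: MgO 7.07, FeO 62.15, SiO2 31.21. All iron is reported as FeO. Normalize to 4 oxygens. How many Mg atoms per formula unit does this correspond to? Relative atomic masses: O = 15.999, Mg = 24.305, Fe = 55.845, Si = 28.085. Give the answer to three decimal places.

MgO: 7.07/40.304 = 0.17542 mol → 0.17542 mol Mg, 0.17542 mol O.
FeO: 62.15/71.844 = 0.86507 mol → 0.86507 mol Fe, 0.86507 mol O.
SiO2: 31.21/60.083 = 0.51945 mol → 0.51945 mol Si, 1.03890 mol O.
Total oxygen = 2.07939 mol. Normalization factor = 4/2.07939 = 1.92364.
Mg per 4 O = 0.17542 × 1.92364 = 0.337.

0.337 Mg apfu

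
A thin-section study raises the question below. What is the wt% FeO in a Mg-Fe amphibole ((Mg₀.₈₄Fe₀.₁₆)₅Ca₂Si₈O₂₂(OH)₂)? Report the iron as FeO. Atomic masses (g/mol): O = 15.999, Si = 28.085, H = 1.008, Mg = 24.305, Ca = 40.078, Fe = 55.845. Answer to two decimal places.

Formula mass = 837.585 g/mol.
0.80 Fe → 0.8000 mol FeO per formula unit; M(FeO) = 71.844, so FeO mass = 57.475 g.
57.475/837.585 × 100 = 6.86 wt%.

6.86 wt%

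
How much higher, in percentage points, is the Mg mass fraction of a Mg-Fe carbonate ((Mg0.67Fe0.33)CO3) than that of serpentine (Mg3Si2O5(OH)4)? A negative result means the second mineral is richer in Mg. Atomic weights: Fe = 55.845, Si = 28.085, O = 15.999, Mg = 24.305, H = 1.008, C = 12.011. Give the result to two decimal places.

First mineral: 16.284 g Mg in 94.721 g formula = 17.19 wt% Mg.
Second mineral: 72.915 g Mg in 277.108 g formula = 26.31 wt% Mg.
17.19% − 26.31% gives a difference of -9.12 percentage points.

-9.12 percentage points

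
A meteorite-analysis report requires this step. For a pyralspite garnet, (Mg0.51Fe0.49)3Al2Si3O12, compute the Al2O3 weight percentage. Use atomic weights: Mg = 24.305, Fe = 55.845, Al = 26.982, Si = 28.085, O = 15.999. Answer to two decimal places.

22.68 wt%

Formula mass = 449.486 g/mol.
2 Al → 1.0000 mol Al2O3 per formula unit; M(Al2O3) = 101.961, so Al2O3 mass = 101.961 g.
101.961/449.486 × 100 = 22.68 wt%.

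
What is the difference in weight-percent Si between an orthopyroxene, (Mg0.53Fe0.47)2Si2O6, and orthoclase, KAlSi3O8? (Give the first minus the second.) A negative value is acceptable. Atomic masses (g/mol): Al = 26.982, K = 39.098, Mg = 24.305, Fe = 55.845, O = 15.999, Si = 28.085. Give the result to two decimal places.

First mineral: 56.170 g Si in 230.422 g formula = 24.38 wt% Si.
Second mineral: 84.255 g Si in 278.327 g formula = 30.27 wt% Si.
24.38% − 30.27% gives a difference of -5.89 percentage points.

-5.89 percentage points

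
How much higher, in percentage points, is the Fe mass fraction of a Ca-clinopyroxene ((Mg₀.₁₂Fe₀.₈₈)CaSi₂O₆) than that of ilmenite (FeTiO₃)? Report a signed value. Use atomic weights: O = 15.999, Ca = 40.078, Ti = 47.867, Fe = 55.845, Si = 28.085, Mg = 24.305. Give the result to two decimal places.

-16.69 percentage points

Fe in (Mg₀.₁₂Fe₀.₈₈)CaSi₂O₆: molar mass 244.302 g/mol; 0.88×55.845 = 49.144 g → 20.12 wt%.
Fe in FeTiO₃: molar mass 151.709 g/mol; 1×55.845 = 55.845 g → 36.81 wt%.
Difference = 20.12 − 36.81 = -16.69 percentage points.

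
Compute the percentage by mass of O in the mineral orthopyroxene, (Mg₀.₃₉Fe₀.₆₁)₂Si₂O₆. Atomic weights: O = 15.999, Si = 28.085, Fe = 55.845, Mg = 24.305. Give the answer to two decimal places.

40.12 wt%

Molar mass of (Mg₀.₃₉Fe₀.₆₁)₂Si₂O₆: 0.78×24.305 + 1.22×55.845 + 2×28.085 + 6×15.999 = 239.253 g/mol.
Mass of O per formula unit: 6 × 15.999 = 95.994 g.
Weight fraction O = 95.994 / 239.253 = 0.4012.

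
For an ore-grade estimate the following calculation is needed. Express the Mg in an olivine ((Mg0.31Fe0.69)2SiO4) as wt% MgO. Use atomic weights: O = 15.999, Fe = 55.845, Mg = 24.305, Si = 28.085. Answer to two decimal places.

13.56 wt%

Molar mass of (Mg0.31Fe0.69)2SiO4 = 0.62·24.305 + 1.38·55.845 + 1·28.085 + 4·15.999 = 184.216 g/mol.
Each formula unit contains 0.62 Mg, equivalent to 0.62/1 = 0.6200 mol MgO.
M(MgO) = 1×24.305 + 1×15.999 = 40.304 g/mol.
Mass of MgO per formula unit = 0.6200 × 40.304 = 24.988 g.
MgO wt% = 24.988 / 184.216 × 100 = 13.56%.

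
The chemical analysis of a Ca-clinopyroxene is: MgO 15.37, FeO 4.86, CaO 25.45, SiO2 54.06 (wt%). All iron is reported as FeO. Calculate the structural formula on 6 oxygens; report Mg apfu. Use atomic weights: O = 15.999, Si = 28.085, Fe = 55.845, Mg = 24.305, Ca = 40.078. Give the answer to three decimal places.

0.847 Mg apfu

MgO: 15.37/40.304 = 0.38135 mol → 0.38135 mol Mg, 0.38135 mol O.
FeO: 4.86/71.844 = 0.06765 mol → 0.06765 mol Fe, 0.06765 mol O.
CaO: 25.45/56.077 = 0.45384 mol → 0.45384 mol Ca, 0.45384 mol O.
SiO2: 54.06/60.083 = 0.89976 mol → 0.89976 mol Si, 1.79952 mol O.
Total oxygen = 2.70236 mol. Normalization factor = 6/2.70236 = 2.22028.
Mg per 6 O = 0.38135 × 2.22028 = 0.847.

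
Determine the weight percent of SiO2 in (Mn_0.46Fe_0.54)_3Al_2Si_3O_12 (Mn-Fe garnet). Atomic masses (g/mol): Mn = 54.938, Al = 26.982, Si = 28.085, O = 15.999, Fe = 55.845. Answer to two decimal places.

36.30 wt%

Formula mass = 496.490 g/mol.
3 Si → 3.0000 mol SiO2 per formula unit; M(SiO2) = 60.083, so SiO2 mass = 180.249 g.
180.249/496.490 × 100 = 36.30 wt%.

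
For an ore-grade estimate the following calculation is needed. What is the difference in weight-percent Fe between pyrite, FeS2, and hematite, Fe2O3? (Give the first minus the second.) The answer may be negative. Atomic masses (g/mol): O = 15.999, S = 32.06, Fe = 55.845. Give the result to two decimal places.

First mineral: 55.845 g Fe in 119.965 g formula = 46.55 wt% Fe.
Second mineral: 111.690 g Fe in 159.687 g formula = 69.94 wt% Fe.
46.55% − 69.94% gives a difference of -23.39 percentage points.

-23.39 percentage points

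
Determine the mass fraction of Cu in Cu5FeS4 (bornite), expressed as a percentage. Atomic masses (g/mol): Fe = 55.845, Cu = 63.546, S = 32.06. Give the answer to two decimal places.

M(Cu5FeS4) = 501.815 g/mol.
Cu contributes 5 × 63.546 = 317.730 g per mole.
317.730/501.815 = 0.6332 → 63.32%.

63.32 wt%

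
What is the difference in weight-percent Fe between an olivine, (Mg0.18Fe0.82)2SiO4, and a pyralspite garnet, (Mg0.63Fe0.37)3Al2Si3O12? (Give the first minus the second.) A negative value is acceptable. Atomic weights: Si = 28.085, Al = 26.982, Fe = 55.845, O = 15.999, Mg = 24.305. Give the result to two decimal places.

Fe in (Mg0.18Fe0.82)2SiO4: molar mass 192.417 g/mol; 1.64×55.845 = 91.586 g → 47.60 wt%.
Fe in (Mg0.63Fe0.37)3Al2Si3O12: molar mass 438.131 g/mol; 1.11×55.845 = 61.988 g → 14.15 wt%.
Difference = 47.60 − 14.15 = 33.45 percentage points.

33.45 percentage points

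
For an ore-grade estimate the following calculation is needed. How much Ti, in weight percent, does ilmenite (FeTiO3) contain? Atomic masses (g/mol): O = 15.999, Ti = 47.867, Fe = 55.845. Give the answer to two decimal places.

Molar mass of FeTiO3: 1*55.845 + 1*47.867 + 3*15.999 = 151.709 g/mol.
Mass of Ti per formula unit: 1 × 47.867 = 47.867 g.
Weight fraction Ti = 47.867 / 151.709 = 0.3155.

31.55 weight percent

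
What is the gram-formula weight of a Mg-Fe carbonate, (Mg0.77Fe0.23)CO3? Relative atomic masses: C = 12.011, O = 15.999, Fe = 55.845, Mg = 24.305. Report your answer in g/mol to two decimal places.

M = 0.77·24.305 + 0.23·55.845 + 1·12.011 + 3·15.999

91.57 g/mol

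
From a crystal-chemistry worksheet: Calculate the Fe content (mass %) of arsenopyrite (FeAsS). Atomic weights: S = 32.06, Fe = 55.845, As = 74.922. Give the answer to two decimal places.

M(FeAsS) = 162.827 g/mol.
Fe contributes 1 × 55.845 = 55.845 g per mole.
55.845/162.827 = 0.3430 → 34.30%.

34.30 mass %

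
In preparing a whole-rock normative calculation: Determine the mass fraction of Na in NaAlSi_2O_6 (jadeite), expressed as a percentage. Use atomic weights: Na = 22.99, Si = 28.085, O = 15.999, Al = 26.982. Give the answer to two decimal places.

M(NaAlSi_2O_6) = 202.136 g/mol.
Na contributes 1 × 22.99 = 22.990 g per mole.
22.990/202.136 = 0.1137 → 11.37%.

11.37 wt%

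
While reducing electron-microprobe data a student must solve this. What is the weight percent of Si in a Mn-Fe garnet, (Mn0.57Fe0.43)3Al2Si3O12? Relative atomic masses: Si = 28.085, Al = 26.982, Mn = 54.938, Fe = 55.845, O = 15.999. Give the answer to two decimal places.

Molar mass of (Mn0.57Fe0.43)3Al2Si3O12: 1.71×54.938 + 1.29×55.845 + 2×26.982 + 3×28.085 + 12×15.999 = 496.191 g/mol.
Mass of Si per formula unit: 3 × 28.085 = 84.255 g.
Weight fraction Si = 84.255 / 496.191 = 0.1698.

16.98 mass %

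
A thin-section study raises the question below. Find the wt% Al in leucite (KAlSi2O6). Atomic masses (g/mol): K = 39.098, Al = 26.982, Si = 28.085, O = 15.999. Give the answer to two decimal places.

12.36 wt%

Molar mass of KAlSi2O6: 1*39.098 + 1*26.982 + 2*28.085 + 6*15.999 = 218.244 g/mol.
Mass of Al per formula unit: 1 × 26.982 = 26.982 g.
Weight fraction Al = 26.982 / 218.244 = 0.1236.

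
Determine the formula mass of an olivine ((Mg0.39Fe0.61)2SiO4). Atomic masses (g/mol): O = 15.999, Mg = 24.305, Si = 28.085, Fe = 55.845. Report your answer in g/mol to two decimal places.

Mg: 0.78 × 24.305 = 18.9579
Fe: 1.22 × 55.845 = 68.1309
Si: 1 × 28.085 = 28.0850
O: 4 × 15.999 = 63.9960
Summing the contributions gives the formula mass.

179.17 g/mol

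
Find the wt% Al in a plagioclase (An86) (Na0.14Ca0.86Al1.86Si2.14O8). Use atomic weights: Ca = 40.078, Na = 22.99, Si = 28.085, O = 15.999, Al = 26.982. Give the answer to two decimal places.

Formula mass = 0.14·22.99 + 0.86·40.078 + 1.86·26.982 + 2.14·28.085 + 8·15.999 = 275.966 g/mol, of which 50.187 g is Al.
So Al makes up 50.187/275.966 = 0.1819 of the mass, i.e. 18.19%.

18.19 mass %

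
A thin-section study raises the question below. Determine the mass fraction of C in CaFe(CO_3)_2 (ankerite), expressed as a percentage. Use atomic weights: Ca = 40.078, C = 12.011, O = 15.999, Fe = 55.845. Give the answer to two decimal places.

11.12 mass %

Molar mass of CaFe(CO_3)_2: 1·40.078 + 1·55.845 + 2·12.011 + 6·15.999 = 215.939 g/mol.
Mass of C per formula unit: 2 × 12.011 = 24.022 g.
Weight fraction C = 24.022 / 215.939 = 0.1112.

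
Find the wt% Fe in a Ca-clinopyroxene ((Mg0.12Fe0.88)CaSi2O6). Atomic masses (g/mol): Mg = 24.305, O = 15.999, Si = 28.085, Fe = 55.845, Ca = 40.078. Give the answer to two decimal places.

20.12 mass %

M((Mg0.12Fe0.88)CaSi2O6) = 244.302 g/mol.
Fe contributes 0.88 × 55.845 = 49.144 g per mole.
49.144/244.302 = 0.2012 → 20.12%.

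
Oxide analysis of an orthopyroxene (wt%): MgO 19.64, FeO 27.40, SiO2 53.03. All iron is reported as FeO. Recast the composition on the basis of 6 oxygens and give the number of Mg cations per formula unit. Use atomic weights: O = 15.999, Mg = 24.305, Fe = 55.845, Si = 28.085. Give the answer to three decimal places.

MgO: 19.64/40.304 = 0.48730 mol → 0.48730 mol Mg, 0.48730 mol O.
FeO: 27.40/71.844 = 0.38138 mol → 0.38138 mol Fe, 0.38138 mol O.
SiO2: 53.03/60.083 = 0.88261 mol → 0.88261 mol Si, 1.76522 mol O.
Total oxygen = 2.63390 mol. Normalization factor = 6/2.63390 = 2.27799.
Mg per 6 O = 0.48730 × 2.27799 = 1.110.

1.110 Mg apfu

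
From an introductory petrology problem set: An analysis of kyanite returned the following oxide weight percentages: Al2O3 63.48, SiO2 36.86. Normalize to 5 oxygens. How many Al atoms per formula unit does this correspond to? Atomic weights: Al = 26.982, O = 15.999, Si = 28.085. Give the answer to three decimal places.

Al2O3 (M=101.961): mol = 0.62259; Al = 1.24518, O = 1.86777.
SiO2 (M=60.083): mol = 0.61348; Si = 0.61348, O = 1.22696.
ΣO = 3.09473; factor = 5/ΣO = 1.61565.
Al apfu = 1.24518 × 1.61565 = 2.012.

2.012 Al apfu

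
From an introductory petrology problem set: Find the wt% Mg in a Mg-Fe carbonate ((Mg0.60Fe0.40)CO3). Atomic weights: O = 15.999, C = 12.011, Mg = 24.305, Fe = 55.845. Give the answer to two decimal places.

Molar mass of (Mg0.60Fe0.40)CO3: 0.60·24.305 + 0.40·55.845 + 1·12.011 + 3·15.999 = 96.929 g/mol.
Mass of Mg per formula unit: 0.60 × 24.305 = 14.583 g.
Weight fraction Mg = 14.583 / 96.929 = 0.1505.

15.05 weight percent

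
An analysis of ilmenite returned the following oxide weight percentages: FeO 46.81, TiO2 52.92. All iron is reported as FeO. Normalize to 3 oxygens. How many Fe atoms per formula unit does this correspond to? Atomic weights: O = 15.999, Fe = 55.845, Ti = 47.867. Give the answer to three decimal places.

FeO (M=71.844): mol = 0.65155; Fe = 0.65155, O = 0.65155.
TiO2 (M=79.865): mol = 0.66262; Ti = 0.66262, O = 1.32524.
ΣO = 1.97679; factor = 3/ΣO = 1.51761.
Fe apfu = 0.65155 × 1.51761 = 0.989.

0.989 Fe apfu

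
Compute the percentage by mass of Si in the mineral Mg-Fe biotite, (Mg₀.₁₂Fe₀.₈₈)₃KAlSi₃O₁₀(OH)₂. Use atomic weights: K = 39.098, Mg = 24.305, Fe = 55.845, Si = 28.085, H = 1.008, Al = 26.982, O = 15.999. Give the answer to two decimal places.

16.83 weight percent

Formula mass = 0.36·24.305 + 2.64·55.845 + 1·39.098 + 1·26.982 + 3·28.085 + 12·15.999 + 2·1.008 = 500.520 g/mol, of which 84.255 g is Si.
So Si makes up 84.255/500.520 = 0.1683 of the mass, i.e. 16.83%.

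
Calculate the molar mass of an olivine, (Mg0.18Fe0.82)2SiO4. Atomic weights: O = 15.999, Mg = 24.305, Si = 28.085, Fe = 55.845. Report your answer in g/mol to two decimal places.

192.42 g/mol

The formula mass is the sum 0.36×24.305 + 1.64×55.845 + 1×28.085 + 4×15.999.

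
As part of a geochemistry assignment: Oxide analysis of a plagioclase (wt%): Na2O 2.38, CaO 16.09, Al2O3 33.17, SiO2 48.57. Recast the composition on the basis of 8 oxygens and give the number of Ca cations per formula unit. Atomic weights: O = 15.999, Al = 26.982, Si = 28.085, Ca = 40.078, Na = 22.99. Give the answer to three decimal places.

Na2O: 2.38/61.979 = 0.03840 mol → 0.07680 mol Na, 0.03840 mol O.
CaO: 16.09/56.077 = 0.28693 mol → 0.28693 mol Ca, 0.28693 mol O.
Al2O3: 33.17/101.961 = 0.32532 mol → 0.65064 mol Al, 0.97596 mol O.
SiO2: 48.57/60.083 = 0.80838 mol → 0.80838 mol Si, 1.61676 mol O.
Total oxygen = 2.91805 mol. Normalization factor = 8/2.91805 = 2.74156.
Ca per 8 O = 0.28693 × 2.74156 = 0.787.

0.787 Ca apfu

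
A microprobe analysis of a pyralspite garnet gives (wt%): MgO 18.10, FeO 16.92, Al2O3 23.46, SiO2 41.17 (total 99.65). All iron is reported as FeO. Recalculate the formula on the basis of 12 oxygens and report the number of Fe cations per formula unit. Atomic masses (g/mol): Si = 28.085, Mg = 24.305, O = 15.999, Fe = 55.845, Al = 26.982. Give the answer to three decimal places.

MgO (M=40.304): mol = 0.44909; Mg = 0.44909, O = 0.44909.
FeO (M=71.844): mol = 0.23551; Fe = 0.23551, O = 0.23551.
Al2O3 (M=101.961): mol = 0.23009; Al = 0.46018, O = 0.69027.
SiO2 (M=60.083): mol = 0.68522; Si = 0.68522, O = 1.37044.
ΣO = 2.74531; factor = 12/ΣO = 4.37109.
Fe apfu = 0.23551 × 4.37109 = 1.029.

1.029 Fe apfu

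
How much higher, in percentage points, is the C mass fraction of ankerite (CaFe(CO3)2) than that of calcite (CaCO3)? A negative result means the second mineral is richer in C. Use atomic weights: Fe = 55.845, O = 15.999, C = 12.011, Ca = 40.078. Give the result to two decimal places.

-0.88 percentage points

C in CaFe(CO3)2: molar mass 215.939 g/mol; 2×12.011 = 24.022 g → 11.12 wt%.
C in CaCO3: molar mass 100.086 g/mol; 1×12.011 = 12.011 g → 12.00 wt%.
Difference = 11.12 − 12.00 = -0.88 percentage points.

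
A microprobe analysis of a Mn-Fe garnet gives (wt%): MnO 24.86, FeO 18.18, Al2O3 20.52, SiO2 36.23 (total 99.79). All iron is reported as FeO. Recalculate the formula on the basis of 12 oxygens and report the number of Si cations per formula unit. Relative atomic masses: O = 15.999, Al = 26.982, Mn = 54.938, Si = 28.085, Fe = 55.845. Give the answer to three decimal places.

MnO: 24.86/70.937 = 0.35045 mol → 0.35045 mol Mn, 0.35045 mol O.
FeO: 18.18/71.844 = 0.25305 mol → 0.25305 mol Fe, 0.25305 mol O.
Al2O3: 20.52/101.961 = 0.20125 mol → 0.40250 mol Al, 0.60375 mol O.
SiO2: 36.23/60.083 = 0.60300 mol → 0.60300 mol Si, 1.20600 mol O.
Total oxygen = 2.41325 mol. Normalization factor = 12/2.41325 = 4.97255.
Si per 12 O = 0.60300 × 4.97255 = 2.998.

2.998 Si apfu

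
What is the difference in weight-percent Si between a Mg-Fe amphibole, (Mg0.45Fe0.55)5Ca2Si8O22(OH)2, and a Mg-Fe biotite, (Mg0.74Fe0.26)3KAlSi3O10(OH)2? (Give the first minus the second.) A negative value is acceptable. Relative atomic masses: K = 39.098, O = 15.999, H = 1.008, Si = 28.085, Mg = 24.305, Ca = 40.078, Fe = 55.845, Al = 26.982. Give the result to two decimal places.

5.92 percentage points

First mineral: 224.680 g Si in 899.088 g formula = 24.99 wt% Si.
Second mineral: 84.255 g Si in 441.855 g formula = 19.07 wt% Si.
24.99% − 19.07% gives a difference of 5.92 percentage points.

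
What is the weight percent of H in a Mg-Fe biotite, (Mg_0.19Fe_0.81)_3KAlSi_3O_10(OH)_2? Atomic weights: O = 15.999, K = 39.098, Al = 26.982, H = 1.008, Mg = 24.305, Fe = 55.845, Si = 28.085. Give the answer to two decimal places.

0.41 weight percent

Molar mass of (Mg_0.19Fe_0.81)_3KAlSi_3O_10(OH)_2: 0.57·24.305 + 2.43·55.845 + 1·39.098 + 1·26.982 + 3·28.085 + 12·15.999 + 2·1.008 = 493.896 g/mol.
Mass of H per formula unit: 2 × 1.008 = 2.016 g.
Weight fraction H = 2.016 / 493.896 = 0.0041.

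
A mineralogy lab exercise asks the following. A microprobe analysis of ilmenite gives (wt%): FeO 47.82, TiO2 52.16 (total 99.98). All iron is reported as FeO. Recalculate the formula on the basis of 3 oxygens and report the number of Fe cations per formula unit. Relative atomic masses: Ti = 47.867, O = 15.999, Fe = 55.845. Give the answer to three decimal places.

1.013 Fe apfu

FeO: 47.82/71.844 = 0.66561 mol → 0.66561 mol Fe, 0.66561 mol O.
TiO2: 52.16/79.865 = 0.65310 mol → 0.65310 mol Ti, 1.30620 mol O.
Total oxygen = 1.97181 mol. Normalization factor = 3/1.97181 = 1.52144.
Fe per 3 O = 0.66561 × 1.52144 = 1.013.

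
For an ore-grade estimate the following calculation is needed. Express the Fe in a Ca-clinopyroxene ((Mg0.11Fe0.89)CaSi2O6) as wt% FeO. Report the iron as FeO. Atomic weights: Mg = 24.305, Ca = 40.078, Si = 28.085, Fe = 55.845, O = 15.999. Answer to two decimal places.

Formula mass = 244.618 g/mol.
0.89 Fe → 0.8900 mol FeO per formula unit; M(FeO) = 71.844, so FeO mass = 63.941 g.
63.941/244.618 × 100 = 26.14 wt%.

26.14 wt%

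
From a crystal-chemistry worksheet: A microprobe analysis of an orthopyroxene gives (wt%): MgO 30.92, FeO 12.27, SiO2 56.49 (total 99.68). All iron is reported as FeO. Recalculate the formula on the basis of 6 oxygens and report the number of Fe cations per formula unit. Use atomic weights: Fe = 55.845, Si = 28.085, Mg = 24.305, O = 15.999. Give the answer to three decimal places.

30.92 wt% MgO ÷ 40.304 g/mol = 0.76717 mol, giving 0.76717 Mg and 0.76717 O.
12.27 wt% FeO ÷ 71.844 g/mol = 0.17079 mol, giving 0.17079 Fe and 0.17079 O.
56.49 wt% SiO2 ÷ 60.083 g/mol = 0.94020 mol, giving 0.94020 Si and 1.88040 O.
Oxygen sums to 2.81836; scaling by 6/2.81836 = 2.12890 puts the formula on 6 O.
Fe: 0.17079 × 2.12890 = 0.364 atoms per formula unit.

0.364 Fe apfu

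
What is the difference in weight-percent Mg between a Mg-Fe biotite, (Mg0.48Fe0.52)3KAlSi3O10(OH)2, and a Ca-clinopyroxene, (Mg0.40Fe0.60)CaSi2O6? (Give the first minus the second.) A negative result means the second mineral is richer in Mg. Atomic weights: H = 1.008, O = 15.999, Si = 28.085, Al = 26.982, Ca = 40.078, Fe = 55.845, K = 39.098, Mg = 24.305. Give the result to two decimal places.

M((Mg0.48Fe0.52)3KAlSi3O10(OH)2) = 466.456 g/mol, so wt% Mg = 34.999/466.456 × 100 = 7.50%.
M((Mg0.40Fe0.60)CaSi2O6) = 235.471 g/mol, so wt% Mg = 9.722/235.471 × 100 = 4.13%.
7.50 − 4.13 = 3.37 pp.

3.37 percentage points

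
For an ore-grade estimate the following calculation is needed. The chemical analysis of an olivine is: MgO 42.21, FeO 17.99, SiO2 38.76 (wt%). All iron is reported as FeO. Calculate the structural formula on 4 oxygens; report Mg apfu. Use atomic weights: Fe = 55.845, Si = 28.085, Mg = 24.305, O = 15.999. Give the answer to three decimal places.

1.619 Mg apfu

MgO: 42.21/40.304 = 1.04729 mol → 1.04729 mol Mg, 1.04729 mol O.
FeO: 17.99/71.844 = 0.25040 mol → 0.25040 mol Fe, 0.25040 mol O.
SiO2: 38.76/60.083 = 0.64511 mol → 0.64511 mol Si, 1.29022 mol O.
Total oxygen = 2.58791 mol. Normalization factor = 4/2.58791 = 1.54565.
Mg per 4 O = 1.04729 × 1.54565 = 1.619.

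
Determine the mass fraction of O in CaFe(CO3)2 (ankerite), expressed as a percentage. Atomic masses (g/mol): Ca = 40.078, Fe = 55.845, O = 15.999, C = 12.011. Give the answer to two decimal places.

Formula mass = 1*40.078 + 1*55.845 + 2*12.011 + 6*15.999 = 215.939 g/mol, of which 95.994 g is O.
So O makes up 95.994/215.939 = 0.4445 of the mass, i.e. 44.45%.

44.45 mass %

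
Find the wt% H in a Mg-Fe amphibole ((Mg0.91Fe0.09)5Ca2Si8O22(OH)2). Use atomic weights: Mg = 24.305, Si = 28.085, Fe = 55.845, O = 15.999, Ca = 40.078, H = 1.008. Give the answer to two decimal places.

0.24 weight percent

Molar mass of (Mg0.91Fe0.09)5Ca2Si8O22(OH)2: 4.55·24.305 + 0.45·55.845 + 2·40.078 + 8·28.085 + 24·15.999 + 2·1.008 = 826.546 g/mol.
Mass of H per formula unit: 2 × 1.008 = 2.016 g.
Weight fraction H = 2.016 / 826.546 = 0.0024.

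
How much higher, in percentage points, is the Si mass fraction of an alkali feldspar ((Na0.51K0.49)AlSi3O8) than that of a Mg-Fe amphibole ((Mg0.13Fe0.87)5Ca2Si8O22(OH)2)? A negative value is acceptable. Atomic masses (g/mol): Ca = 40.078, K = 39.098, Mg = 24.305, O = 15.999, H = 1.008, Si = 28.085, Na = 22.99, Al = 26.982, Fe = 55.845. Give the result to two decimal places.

7.53 percentage points

Si in (Na0.51K0.49)AlSi3O8: molar mass 270.112 g/mol; 3×28.085 = 84.255 g → 31.19 wt%.
Si in (Mg0.13Fe0.87)5Ca2Si8O22(OH)2: molar mass 949.552 g/mol; 8×28.085 = 224.680 g → 23.66 wt%.
Difference = 31.19 − 23.66 = 7.53 percentage points.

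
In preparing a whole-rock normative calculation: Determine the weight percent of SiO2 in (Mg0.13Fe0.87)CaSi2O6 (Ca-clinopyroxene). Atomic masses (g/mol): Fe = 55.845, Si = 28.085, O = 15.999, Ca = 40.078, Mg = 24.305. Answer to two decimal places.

Molar mass of (Mg0.13Fe0.87)CaSi2O6 = 0.13*24.305 + 0.87*55.845 + 1*40.078 + 2*28.085 + 6*15.999 = 243.987 g/mol.
Each formula unit contains 2 Si, equivalent to 2/1 = 2.0000 mol SiO2.
M(SiO2) = 1×28.085 + 2×15.999 = 60.083 g/mol.
Mass of SiO2 per formula unit = 2.0000 × 60.083 = 120.166 g.
SiO2 wt% = 120.166 / 243.987 × 100 = 49.25%.

49.25 wt%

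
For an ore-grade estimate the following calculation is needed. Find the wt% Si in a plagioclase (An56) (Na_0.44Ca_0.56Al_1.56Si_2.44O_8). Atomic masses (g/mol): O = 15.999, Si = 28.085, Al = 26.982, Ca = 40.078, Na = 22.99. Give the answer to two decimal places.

25.27 weight percent

Molar mass of Na_0.44Ca_0.56Al_1.56Si_2.44O_8: 0.44×22.99 + 0.56×40.078 + 1.56×26.982 + 2.44×28.085 + 8×15.999 = 271.171 g/mol.
Mass of Si per formula unit: 2.44 × 28.085 = 68.527 g.
Weight fraction Si = 68.527 / 271.171 = 0.2527.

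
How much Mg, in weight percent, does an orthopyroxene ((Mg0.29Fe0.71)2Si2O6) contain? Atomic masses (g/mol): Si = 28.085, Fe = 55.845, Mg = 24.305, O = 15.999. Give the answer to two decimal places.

5.74 weight percent

M((Mg0.29Fe0.71)2Si2O6) = 245.561 g/mol.
Mg contributes 0.58 × 24.305 = 14.097 g per mole.
14.097/245.561 = 0.0574 → 5.74%.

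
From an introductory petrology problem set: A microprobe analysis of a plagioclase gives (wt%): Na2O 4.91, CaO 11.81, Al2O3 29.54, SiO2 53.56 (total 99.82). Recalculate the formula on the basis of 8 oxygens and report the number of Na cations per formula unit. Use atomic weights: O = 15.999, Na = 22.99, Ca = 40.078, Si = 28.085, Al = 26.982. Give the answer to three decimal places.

0.431 Na apfu

Na2O (M=61.979): mol = 0.07922; Na = 0.15844, O = 0.07922.
CaO (M=56.077): mol = 0.21060; Ca = 0.21060, O = 0.21060.
Al2O3 (M=101.961): mol = 0.28972; Al = 0.57944, O = 0.86916.
SiO2 (M=60.083): mol = 0.89143; Si = 0.89143, O = 1.78286.
ΣO = 2.94184; factor = 8/ΣO = 2.71939.
Na apfu = 0.15844 × 2.71939 = 0.431.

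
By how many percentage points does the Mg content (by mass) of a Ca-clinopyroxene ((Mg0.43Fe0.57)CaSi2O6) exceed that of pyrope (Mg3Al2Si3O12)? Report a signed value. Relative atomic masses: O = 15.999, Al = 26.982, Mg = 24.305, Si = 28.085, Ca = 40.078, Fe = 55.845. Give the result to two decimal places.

First mineral: 10.451 g Mg in 234.525 g formula = 4.46 wt% Mg.
Second mineral: 72.915 g Mg in 403.122 g formula = 18.09 wt% Mg.
4.46% − 18.09% gives a difference of -13.63 percentage points.

-13.63 percentage points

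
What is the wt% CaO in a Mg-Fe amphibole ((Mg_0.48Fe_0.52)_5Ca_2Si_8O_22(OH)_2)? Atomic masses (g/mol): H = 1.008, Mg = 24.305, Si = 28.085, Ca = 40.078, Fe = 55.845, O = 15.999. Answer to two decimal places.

12.54 wt%

Formula mass = 894.357 g/mol.
2 Ca → 2.0000 mol CaO per formula unit; M(CaO) = 56.077, so CaO mass = 112.154 g.
112.154/894.357 × 100 = 12.54 wt%.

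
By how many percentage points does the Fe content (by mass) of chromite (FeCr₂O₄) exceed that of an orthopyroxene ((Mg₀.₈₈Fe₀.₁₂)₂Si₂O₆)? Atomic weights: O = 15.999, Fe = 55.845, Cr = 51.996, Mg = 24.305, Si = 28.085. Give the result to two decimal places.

18.52 percentage points

M(FeCr₂O₄) = 223.833 g/mol, so wt% Fe = 55.845/223.833 × 100 = 24.95%.
M((Mg₀.₈₈Fe₀.₁₂)₂Si₂O₆) = 208.344 g/mol, so wt% Fe = 13.403/208.344 × 100 = 6.43%.
24.95 − 6.43 = 18.52 pp.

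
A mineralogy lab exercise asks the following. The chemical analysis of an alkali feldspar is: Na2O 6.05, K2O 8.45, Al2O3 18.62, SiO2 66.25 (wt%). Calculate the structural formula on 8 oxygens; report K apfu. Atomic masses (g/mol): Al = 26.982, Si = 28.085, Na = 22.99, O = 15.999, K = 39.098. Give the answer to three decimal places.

6.05 wt% Na2O ÷ 61.979 g/mol = 0.09761 mol, giving 0.19522 Na and 0.09761 O.
8.45 wt% K2O ÷ 94.195 g/mol = 0.08971 mol, giving 0.17942 K and 0.08971 O.
18.62 wt% Al2O3 ÷ 101.961 g/mol = 0.18262 mol, giving 0.36524 Al and 0.54786 O.
66.25 wt% SiO2 ÷ 60.083 g/mol = 1.10264 mol, giving 1.10264 Si and 2.20528 O.
Oxygen sums to 2.94046; scaling by 8/2.94046 = 2.72066 puts the formula on 8 O.
K: 0.17942 × 2.72066 = 0.488 atoms per formula unit.

0.488 K apfu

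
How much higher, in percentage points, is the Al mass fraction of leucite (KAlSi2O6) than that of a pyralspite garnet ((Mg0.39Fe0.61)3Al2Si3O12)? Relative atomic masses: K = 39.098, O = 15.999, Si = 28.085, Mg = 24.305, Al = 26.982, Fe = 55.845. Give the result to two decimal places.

0.65 percentage points

First mineral: 26.982 g Al in 218.244 g formula = 12.36 wt% Al.
Second mineral: 53.964 g Al in 460.840 g formula = 11.71 wt% Al.
12.36% − 11.71% gives a difference of 0.65 percentage points.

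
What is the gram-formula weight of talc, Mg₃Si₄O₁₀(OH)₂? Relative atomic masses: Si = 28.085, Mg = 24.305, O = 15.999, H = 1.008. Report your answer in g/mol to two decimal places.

M = 3(24.305) + 4(28.085) + 12(15.999) + 2(1.008)

379.26 g/mol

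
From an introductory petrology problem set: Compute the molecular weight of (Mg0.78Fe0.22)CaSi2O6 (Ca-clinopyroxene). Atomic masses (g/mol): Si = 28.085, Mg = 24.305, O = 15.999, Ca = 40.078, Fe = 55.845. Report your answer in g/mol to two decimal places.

223.49 g/mol

M = 0.78*24.305 + 0.22*55.845 + 1*40.078 + 2*28.085 + 6*15.999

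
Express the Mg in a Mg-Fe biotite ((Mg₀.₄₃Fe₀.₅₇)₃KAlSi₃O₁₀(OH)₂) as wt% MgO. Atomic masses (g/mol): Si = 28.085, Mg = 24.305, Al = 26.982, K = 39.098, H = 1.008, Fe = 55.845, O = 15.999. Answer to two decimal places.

Molar mass of (Mg₀.₄₃Fe₀.₅₇)₃KAlSi₃O₁₀(OH)₂ = 1.29*24.305 + 1.71*55.845 + 1*39.098 + 1*26.982 + 3*28.085 + 12*15.999 + 2*1.008 = 471.187 g/mol.
Each formula unit contains 1.29 Mg, equivalent to 1.29/1 = 1.2900 mol MgO.
M(MgO) = 1×24.305 + 1×15.999 = 40.304 g/mol.
Mass of MgO per formula unit = 1.2900 × 40.304 = 51.992 g.
MgO wt% = 51.992 / 471.187 × 100 = 11.03%.

11.03 wt%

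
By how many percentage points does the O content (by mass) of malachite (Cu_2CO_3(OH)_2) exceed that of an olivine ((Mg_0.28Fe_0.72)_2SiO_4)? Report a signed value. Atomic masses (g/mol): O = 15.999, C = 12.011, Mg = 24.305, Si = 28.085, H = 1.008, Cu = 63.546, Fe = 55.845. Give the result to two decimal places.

1.79 percentage points

First mineral: 79.995 g O in 221.114 g formula = 36.18 wt% O.
Second mineral: 63.996 g O in 186.109 g formula = 34.39 wt% O.
36.18% − 34.39% gives a difference of 1.79 percentage points.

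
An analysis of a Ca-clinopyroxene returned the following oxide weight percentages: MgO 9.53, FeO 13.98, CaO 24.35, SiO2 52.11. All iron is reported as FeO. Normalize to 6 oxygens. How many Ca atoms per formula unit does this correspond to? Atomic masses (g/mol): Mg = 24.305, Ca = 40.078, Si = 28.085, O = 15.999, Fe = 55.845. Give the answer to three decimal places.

9.53 wt% MgO ÷ 40.304 g/mol = 0.23645 mol, giving 0.23645 Mg and 0.23645 O.
13.98 wt% FeO ÷ 71.844 g/mol = 0.19459 mol, giving 0.19459 Fe and 0.19459 O.
24.35 wt% CaO ÷ 56.077 g/mol = 0.43422 mol, giving 0.43422 Ca and 0.43422 O.
52.11 wt% SiO2 ÷ 60.083 g/mol = 0.86730 mol, giving 0.86730 Si and 1.73460 O.
Oxygen sums to 2.59986; scaling by 6/2.59986 = 2.30782 puts the formula on 6 O.
Ca: 0.43422 × 2.30782 = 1.002 atoms per formula unit.

1.002 Ca apfu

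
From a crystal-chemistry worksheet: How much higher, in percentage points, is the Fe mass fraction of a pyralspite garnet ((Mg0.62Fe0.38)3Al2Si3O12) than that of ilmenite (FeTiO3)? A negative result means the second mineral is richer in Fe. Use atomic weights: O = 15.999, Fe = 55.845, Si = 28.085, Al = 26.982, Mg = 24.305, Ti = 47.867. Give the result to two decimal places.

-22.31 percentage points

First mineral: 63.663 g Fe in 439.078 g formula = 14.50 wt% Fe.
Second mineral: 55.845 g Fe in 151.709 g formula = 36.81 wt% Fe.
14.50% − 36.81% gives a difference of -22.31 percentage points.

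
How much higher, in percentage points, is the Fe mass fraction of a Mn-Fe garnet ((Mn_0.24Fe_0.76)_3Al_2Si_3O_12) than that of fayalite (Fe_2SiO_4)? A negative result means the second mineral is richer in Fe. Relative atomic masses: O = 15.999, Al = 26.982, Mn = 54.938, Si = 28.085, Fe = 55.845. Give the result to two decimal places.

-29.20 percentage points

Fe in (Mn_0.24Fe_0.76)_3Al_2Si_3O_12: molar mass 497.089 g/mol; 2.28×55.845 = 127.327 g → 25.61 wt%.
Fe in Fe_2SiO_4: molar mass 203.771 g/mol; 2×55.845 = 111.690 g → 54.81 wt%.
Difference = 25.61 − 54.81 = -29.20 percentage points.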